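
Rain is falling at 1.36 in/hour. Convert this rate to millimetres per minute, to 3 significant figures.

0.576 mm/minute

1.36 in/hour × 25.4 mm/in × 0.0166667 hour/minute = 0.576 mm/minute.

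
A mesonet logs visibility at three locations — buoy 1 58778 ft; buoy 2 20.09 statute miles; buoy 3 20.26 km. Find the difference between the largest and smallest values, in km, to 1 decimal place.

14.4 km

buoy 1: 58778 ft = 17.916 km.
buoy 2: 20.09 SM = 32.332 km.
Spread: 32.332 − 17.916 = 14.4 km.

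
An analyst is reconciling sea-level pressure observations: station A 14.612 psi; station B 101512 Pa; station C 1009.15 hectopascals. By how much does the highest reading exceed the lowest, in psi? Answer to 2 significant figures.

station B: 101512 Pa = 14.7231 psi.
station C: 1009.15 hPa = 14.6365 psi.
Spread: 14.7231 − 14.6120 = 0.11 psi.

0.11 psi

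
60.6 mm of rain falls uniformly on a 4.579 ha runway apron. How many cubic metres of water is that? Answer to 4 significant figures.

Area: 4.579 ha = 45790 m².
1 mm over 1 m² is 1 L, so volume = 60.6 × 45790 = 2774874 L = 2775 m³.

2775 cubic metres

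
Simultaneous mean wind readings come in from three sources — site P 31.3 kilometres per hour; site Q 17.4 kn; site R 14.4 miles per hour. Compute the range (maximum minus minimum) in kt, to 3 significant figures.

site P: 31.3 km/h = 16.9006 kt.
site R: 14.4 mph = 12.5133 kt.
Spread: 17.4000 − 12.5133 = 4.89 kt.

4.89 kt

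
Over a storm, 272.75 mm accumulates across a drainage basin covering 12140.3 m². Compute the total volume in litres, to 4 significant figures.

3311000 litres

1 mm over 1 m² is 1 L, so volume = 272.75 × 12140.3 = 3311266.8 L ≈ 3311000 L.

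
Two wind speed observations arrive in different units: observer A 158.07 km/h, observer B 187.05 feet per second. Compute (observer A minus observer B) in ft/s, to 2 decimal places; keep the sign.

observer A: 158.07 km/h = 144.0562 ft/s.
Difference: 144.0562 − 187.0500 = -42.99 ft/s.

-42.99 ft/s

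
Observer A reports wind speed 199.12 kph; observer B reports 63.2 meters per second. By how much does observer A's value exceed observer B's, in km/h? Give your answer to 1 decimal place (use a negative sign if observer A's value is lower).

-28.4 km/h

observer B: 63.2 m/s = 227.520 km/h.
Difference: 199.120 − 227.520 = -28.4 km/h.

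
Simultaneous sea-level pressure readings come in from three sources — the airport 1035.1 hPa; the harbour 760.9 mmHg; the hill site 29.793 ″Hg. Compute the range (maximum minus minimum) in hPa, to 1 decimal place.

26.2 hPa

the harbour: 760.9 mmHg = 1014.450 hPa.
the hill site: 29.793 inHg = 1008.907 hPa.
Spread: 1035.100 − 1008.907 = 26.2 hPa.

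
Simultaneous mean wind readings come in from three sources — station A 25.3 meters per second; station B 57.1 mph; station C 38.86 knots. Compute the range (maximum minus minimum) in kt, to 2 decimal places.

10.76 kt

station A: 25.3 m/s = 49.1793 kt.
station B: 57.1 mph = 49.6185 kt.
Spread: 49.6185 − 38.8600 = 10.76 kt.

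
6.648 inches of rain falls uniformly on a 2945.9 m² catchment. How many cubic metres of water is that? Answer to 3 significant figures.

Depth: 6.648 in × 25.4 = 168.8592 mm.
1 mm over 1 m² is 1 L, so volume = 168.8592 × 2945.9 = 497442.32 L = 497 m³.

497 cubic metres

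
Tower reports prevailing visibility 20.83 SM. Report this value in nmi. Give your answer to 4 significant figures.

18.10 nmi

1 SM = 0.868976 nmi, so 20.83 × 0.868976 = 18.10 nmi.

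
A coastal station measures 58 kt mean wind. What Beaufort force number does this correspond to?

Beaufort force 11

58 kt lies in the Beaufort 11 band (violent storm, 56–63 kt).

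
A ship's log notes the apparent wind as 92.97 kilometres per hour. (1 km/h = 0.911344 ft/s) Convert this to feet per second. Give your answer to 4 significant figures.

84.73 ft/s

1 km/h = 0.911344 ft/s, so 92.97 × 0.911344 = 84.73 ft/s.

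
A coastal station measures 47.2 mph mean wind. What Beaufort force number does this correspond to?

Beaufort force 9

47.2 mph = 21.1 m/s, which is Beaufort 9 (strong gale, 20.8–24.4 m/s).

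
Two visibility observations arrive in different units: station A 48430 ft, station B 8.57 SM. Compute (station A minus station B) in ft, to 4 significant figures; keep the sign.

station B: 8.57 SM = 45249.60 ft.
Difference: 48430.00 − 45249.60 = 3180 ft.

3180 ft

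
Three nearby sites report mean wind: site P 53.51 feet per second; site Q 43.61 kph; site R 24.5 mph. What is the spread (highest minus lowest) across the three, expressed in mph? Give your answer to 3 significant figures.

12.0 mph

site P: 53.51 ft/s = 36.484 mph.
site Q: 43.61 km/h = 27.098 mph.
Spread: 36.484 − 24.500 = 12.0 mph.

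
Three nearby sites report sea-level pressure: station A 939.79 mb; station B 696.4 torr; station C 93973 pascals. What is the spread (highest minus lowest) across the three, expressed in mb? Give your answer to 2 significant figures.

station B: 696.4 mmHg = 928.46 mb.
station C: 93973 Pa = 939.73 mb.
Spread: 939.79 − 928.46 = 11 mb.

11 mb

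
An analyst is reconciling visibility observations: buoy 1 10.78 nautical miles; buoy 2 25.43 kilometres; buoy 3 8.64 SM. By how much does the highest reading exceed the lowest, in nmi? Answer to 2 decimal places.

6.22 nmi

buoy 2: 25.43 km = 13.7311 nmi.
buoy 3: 8.64 SM = 7.5080 nmi.
Spread: 13.7311 − 7.5080 = 6.22 nmi.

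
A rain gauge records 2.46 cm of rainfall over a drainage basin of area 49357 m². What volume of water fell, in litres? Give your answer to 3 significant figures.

1210000 litres

Depth: 2.46 cm × 10 = 24.6 mm.
1 mm over 1 m² is 1 L, so volume = 24.6 × 49357 = 1214182.2 L ≈ 1210000 L.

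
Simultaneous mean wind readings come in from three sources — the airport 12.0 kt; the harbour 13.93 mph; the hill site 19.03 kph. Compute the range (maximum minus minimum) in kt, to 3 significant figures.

1.83 kt

the harbour: 13.93 mph = 12.1048 kt.
the hill site: 19.03 km/h = 10.2754 kt.
Spread: 12.1048 − 10.2754 = 1.83 kt.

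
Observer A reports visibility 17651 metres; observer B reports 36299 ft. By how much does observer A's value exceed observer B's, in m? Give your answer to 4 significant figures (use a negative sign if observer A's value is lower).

6587 m

observer B: 36299 ft = 11063.94 m.
Difference: 17651.00 − 11063.94 = 6587 m.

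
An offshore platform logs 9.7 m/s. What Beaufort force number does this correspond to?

Beaufort force 5

9.7 m/s lies in the Beaufort 5 band (fresh breeze, 8.0–10.7 m/s).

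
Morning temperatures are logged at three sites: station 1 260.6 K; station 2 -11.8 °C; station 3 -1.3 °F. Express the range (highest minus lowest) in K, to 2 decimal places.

station 1: 260.6 K = -12.550 °C.
station 3: -1.3 °F = -18.500 °C.
Spread: (-11.800) − (-18.500) = 6.700 °C.

6.70 K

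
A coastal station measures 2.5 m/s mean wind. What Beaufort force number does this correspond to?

Beaufort force 2

2.5 m/s lies in the Beaufort 2 band (light breeze, 1.6–3.3 m/s).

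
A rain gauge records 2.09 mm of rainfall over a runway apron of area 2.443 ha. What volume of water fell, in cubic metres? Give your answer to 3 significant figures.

Area: 2.443 ha = 24430 m².
1 mm over 1 m² is 1 L, so volume = 2.09 × 24430 = 51058.7 L = 51.1 m³.

51.1 cubic metres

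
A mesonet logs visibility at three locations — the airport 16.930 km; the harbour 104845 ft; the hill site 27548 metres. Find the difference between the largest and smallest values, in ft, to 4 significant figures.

the airport: 16.930 km = 55544.62 ft.
the hill site: 27548 m = 90380.58 ft.
Spread: 104845.00 − 55544.62 = 49300 ft.

49300 ft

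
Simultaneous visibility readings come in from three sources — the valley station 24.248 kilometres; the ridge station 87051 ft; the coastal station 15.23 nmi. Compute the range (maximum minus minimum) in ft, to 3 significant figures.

13000 ft

the valley station: 24.248 km = 79553.81 ft.
the coastal station: 15.23 nmi = 92539.24 ft.
Spread: 92539.24 − 79553.81 = 13000 ft.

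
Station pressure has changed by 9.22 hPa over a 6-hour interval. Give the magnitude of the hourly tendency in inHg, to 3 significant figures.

9.22 hPa / 6 h × 0.02953 inHg/hPa = 0.0454 inHg/h.

0.0454 inHg per hour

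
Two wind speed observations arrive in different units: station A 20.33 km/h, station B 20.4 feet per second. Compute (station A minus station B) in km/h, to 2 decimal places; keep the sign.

station B: 20.4 ft/s = 22.3845 km/h.
Difference: 20.3300 − 22.3845 = -2.05 km/h.

-2.05 km/h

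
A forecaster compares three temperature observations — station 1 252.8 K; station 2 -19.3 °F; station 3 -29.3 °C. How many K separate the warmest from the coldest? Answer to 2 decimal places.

8.95 K

station 1: 252.8 K = -20.350 °C.
station 2: -19.3 °F = -28.500 °C.
Spread: (-20.350) − (-29.300) = 8.950 °C.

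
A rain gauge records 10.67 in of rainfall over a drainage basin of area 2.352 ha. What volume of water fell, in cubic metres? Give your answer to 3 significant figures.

6370 cubic metres

Depth: 10.67 in × 25.4 = 271.018 mm.
Area: 2.352 ha = 23520 m².
1 mm over 1 m² is 1 L, so volume = 271.018 × 23520 = 6374343.4 L = 6370 m³.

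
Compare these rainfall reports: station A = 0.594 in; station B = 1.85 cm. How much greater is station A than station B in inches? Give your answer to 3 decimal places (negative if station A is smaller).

station B: 1.85 cm = 0.72835 in.
Difference: 0.59400 − 0.72835 = -0.134 in.

-0.134 in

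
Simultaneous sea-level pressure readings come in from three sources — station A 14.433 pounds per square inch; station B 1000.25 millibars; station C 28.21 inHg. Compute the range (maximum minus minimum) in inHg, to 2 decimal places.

1.33 inHg

station A: 14.433 psi = 29.3859 inHg.
station B: 1000.25 mb = 29.5374 inHg.
Spread: 29.5374 − 28.2100 = 1.33 inHg.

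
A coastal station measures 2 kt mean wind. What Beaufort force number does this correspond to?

Beaufort force 1

2 kt lies in the Beaufort 1 band (light air, 1–3 kt).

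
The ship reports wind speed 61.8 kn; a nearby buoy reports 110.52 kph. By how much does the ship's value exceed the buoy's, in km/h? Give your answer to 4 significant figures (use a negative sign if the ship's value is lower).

the ship: 61.8 kt = 114.45360 km/h.
Difference: 114.45360 − 110.52000 = 3.934 km/h.

3.934 km/h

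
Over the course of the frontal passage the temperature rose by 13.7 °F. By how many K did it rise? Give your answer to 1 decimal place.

Converting a difference, only the 9/5 scale factor applies: ΔK = 13.7 × 0.5556 = 7.6 K.

7.6 K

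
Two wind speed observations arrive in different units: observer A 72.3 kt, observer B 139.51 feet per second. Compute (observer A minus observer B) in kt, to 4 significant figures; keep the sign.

observer B: 139.51 ft/s = 82.6574 kt.
Difference: 72.3000 − 82.6574 = -10.36 kt.

-10.36 kt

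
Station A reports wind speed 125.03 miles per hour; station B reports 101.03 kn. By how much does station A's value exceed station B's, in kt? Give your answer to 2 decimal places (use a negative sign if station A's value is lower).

station A: 125.03 mph = 108.6481 kt.
Difference: 108.6481 − 101.0300 = 7.62 kt.

7.62 kt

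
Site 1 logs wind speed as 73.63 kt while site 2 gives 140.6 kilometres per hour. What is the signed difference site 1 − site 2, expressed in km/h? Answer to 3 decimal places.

-4.237 km/h

site 1: 73.63 kt = 136.36276 km/h.
Difference: 136.36276 − 140.60000 = -4.237 km/h.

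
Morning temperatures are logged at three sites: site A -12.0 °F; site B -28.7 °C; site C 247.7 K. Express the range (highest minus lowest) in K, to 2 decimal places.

site A: -12.0 °F = -24.444 °C.
site C: 247.7 K = -25.450 °C.
Spread: (-24.444) − (-28.700) = 4.256 °C.

4.26 K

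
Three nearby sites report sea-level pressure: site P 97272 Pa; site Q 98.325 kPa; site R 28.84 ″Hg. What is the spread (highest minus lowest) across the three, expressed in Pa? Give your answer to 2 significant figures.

1100 Pa

site Q: 98.325 kPa = 98325.00 Pa.
site R: 28.84 inHg = 97663.46 Pa.
Spread: 98325.00 − 97272.00 = 1100 Pa.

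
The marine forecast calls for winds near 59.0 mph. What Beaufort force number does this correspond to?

59.0 mph = 26.4 m/s, which is Beaufort 10 (storm, 24.5–28.4 m/s).

Beaufort force 10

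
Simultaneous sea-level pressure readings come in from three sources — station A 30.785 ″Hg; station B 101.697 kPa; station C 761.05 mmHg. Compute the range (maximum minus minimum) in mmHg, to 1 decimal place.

station A: 30.785 inHg = 781.939 mmHg.
station B: 101.697 kPa = 762.790 mmHg.
Spread: 781.939 − 761.050 = 20.9 mmHg.

20.9 mmHg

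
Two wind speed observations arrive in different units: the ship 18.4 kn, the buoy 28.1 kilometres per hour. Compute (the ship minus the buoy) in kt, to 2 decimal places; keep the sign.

3.23 kt

the buoy: 28.1 km/h = 15.1728 kt.
Difference: 18.4000 − 15.1728 = 3.23 kt.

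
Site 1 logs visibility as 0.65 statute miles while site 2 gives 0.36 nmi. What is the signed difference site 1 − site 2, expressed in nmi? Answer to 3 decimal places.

site 1: 0.65 SM = 0.56483 nmi.
Difference: 0.56483 − 0.36000 = 0.205 nmi.

0.205 nmi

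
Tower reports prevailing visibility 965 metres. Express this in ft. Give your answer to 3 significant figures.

1 m = 3.28084 ft, so 965 × 3.28084 = 3170 ft.

3170 ft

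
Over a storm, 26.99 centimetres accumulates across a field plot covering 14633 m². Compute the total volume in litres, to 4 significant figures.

Depth: 26.99 cm × 10 = 269.9 mm.
1 mm over 1 m² is 1 L, so volume = 269.9 × 14633 = 3949446.7 L ≈ 3949000 L.

3949000 litres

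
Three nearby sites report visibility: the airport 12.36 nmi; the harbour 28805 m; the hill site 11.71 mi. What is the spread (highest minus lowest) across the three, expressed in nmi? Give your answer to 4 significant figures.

5.378 nmi

the harbour: 28805 m = 15.55346 nmi.
the hill site: 11.71 SM = 10.17571 nmi.
Spread: 15.55346 − 10.17571 = 5.378 nmi.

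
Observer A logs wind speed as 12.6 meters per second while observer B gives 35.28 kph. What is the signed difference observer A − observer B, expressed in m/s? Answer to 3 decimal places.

2.800 m/s

observer B: 35.28 km/h = 9.80000 m/s.
Difference: 12.60000 − 9.80000 = 2.800 m/s.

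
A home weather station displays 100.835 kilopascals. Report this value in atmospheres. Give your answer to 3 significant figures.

0.995 atm

1 kPa = 0.00986923 atm, so 100.835 × 0.00986923 = 0.995 atm.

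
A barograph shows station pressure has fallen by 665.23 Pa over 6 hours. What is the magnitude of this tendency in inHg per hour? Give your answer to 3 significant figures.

0.0327 inHg per hour

665.23 Pa / 6 h × 0.0002953 inHg/Pa = 0.0327 inHg/h.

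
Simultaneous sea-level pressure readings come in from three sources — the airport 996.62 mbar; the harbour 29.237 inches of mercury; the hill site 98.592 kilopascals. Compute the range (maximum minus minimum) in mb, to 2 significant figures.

the harbour: 29.237 inHg = 990.08 mb.
the hill site: 98.592 kPa = 985.92 mb.
Spread: 996.62 − 985.92 = 11 mb.

11 mb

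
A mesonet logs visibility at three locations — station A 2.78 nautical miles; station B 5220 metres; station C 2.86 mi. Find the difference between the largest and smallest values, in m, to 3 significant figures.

station A: 2.78 nmi = 5148.56 m.
station C: 2.86 SM = 4602.72 m.
Spread: 5220.00 − 4602.72 = 617 m.

617 m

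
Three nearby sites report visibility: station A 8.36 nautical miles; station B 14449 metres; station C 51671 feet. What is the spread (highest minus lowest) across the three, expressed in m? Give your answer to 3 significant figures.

station A: 8.36 nmi = 15482.72 m.
station C: 51671 ft = 15749.32 m.
Spread: 15749.32 − 14449.00 = 1300 m.

1300 m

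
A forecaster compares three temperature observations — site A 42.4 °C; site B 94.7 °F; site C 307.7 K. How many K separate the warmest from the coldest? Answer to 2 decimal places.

7.85 K

site B: 94.7 °F = 34.833 °C.
site C: 307.7 K = 34.550 °C.
Spread: 42.400 − 34.550 = 7.850 °C.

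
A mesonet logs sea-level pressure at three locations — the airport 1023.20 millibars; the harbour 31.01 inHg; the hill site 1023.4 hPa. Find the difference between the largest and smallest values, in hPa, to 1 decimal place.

the airport: 1023.20 mb = 1023.200 hPa.
the harbour: 31.01 inHg = 1050.119 hPa.
Spread: 1050.119 − 1023.200 = 26.9 hPa.

26.9 hPa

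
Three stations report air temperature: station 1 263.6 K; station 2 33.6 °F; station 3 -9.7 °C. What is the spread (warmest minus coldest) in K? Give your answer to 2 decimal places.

station 1: 263.6 K = -9.550 °C.
station 2: 33.6 °F = 0.889 °C.
Spread: 0.889 − (-9.700) = 10.589 °C.

10.59 K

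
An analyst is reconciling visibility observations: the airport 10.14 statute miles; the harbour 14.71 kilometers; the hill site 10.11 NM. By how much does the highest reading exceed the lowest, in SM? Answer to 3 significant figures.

2.49 SM

the harbour: 14.71 km = 9.1404 SM.
the hill site: 10.11 nmi = 11.6344 SM.
Spread: 11.6344 − 9.1404 = 2.49 SM.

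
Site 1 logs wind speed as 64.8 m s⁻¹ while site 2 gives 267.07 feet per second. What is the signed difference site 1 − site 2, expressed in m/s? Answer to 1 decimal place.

site 2: 267.07 ft/s = 81.403 m/s.
Difference: 64.800 − 81.403 = -16.6 m/s.

-16.6 m/s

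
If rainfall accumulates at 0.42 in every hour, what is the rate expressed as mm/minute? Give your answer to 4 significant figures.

0.1778 mm/minute

0.42 in/hour × 25.4 mm/in × 0.0166667 hour/minute = 0.1778 mm/minute.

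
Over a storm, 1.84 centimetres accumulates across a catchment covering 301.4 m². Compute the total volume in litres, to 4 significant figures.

Depth: 1.84 cm × 10 = 18.4 mm.
1 mm over 1 m² is 1 L, so volume = 18.4 × 301.4 = 5545.76 L ≈ 5546 L.

5546 litres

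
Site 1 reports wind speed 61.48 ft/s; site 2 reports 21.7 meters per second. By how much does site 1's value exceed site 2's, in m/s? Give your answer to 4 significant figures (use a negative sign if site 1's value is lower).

-2.961 m/s

site 1: 61.48 ft/s = 18.73910 m/s.
Difference: 18.73910 − 21.70000 = -2.961 m/s.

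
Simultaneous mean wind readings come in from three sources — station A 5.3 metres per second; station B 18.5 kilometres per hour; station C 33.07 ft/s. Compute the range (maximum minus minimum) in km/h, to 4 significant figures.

17.79 km/h

station A: 5.3 m/s = 19.0800 km/h.
station C: 33.07 ft/s = 36.2870 km/h.
Spread: 36.2870 − 18.5000 = 17.79 km/h.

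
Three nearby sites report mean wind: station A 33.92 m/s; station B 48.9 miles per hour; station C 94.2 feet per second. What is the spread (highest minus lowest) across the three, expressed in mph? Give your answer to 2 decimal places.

26.98 mph

station A: 33.92 m/s = 75.8769 mph.
station C: 94.2 ft/s = 64.2273 mph.
Spread: 75.8769 − 48.9000 = 26.98 mph.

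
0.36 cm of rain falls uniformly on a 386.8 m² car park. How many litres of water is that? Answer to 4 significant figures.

1392 litres

Depth: 0.36 cm × 10 = 3.6 mm.
1 mm over 1 m² is 1 L, so volume = 3.6 × 386.8 = 1392.48 L ≈ 1392 L.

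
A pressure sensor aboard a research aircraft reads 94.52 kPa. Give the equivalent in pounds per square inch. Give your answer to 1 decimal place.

13.7 psi

1 kPa = 0.145038 psi, so 94.52 × 0.145038 = 13.7 psi.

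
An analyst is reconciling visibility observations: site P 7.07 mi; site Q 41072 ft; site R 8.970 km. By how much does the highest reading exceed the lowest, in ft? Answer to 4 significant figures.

site P: 7.07 SM = 37329.60 ft.
site R: 8.970 km = 29429.13 ft.
Spread: 41072.00 − 29429.13 = 11640 ft.

11640 ft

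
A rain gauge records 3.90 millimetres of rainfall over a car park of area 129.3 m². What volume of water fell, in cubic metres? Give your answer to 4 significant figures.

1 mm over 1 m² is 1 L, so volume = 3.9 × 129.3 = 504.27 L = 0.5043 m³.

0.5043 cubic metres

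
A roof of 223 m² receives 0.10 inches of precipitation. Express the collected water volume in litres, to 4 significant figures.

566.4 litres

Depth: 0.10 in × 25.4 = 2.54 mm.
1 mm over 1 m² is 1 L, so volume = 2.54 × 223 = 566.42 L ≈ 566.4 L.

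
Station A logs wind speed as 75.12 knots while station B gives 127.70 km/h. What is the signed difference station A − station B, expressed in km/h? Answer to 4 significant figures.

station A: 75.12 kt = 139.1222 km/h.
Difference: 139.1222 − 127.7000 = 11.42 km/h.

11.42 km/h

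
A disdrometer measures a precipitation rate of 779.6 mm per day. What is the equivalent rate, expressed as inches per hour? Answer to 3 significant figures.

1.28 in/hour

779.6 mm/day × 0.0393701 in/mm × 0.0416667 day/hour = 1.28 in/hour.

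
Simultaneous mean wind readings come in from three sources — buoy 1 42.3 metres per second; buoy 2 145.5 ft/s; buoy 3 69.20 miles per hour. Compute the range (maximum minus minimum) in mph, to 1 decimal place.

30.0 mph

buoy 1: 42.3 m/s = 94.622 mph.
buoy 2: 145.5 ft/s = 99.205 mph.
Spread: 99.205 − 69.200 = 30.0 mph.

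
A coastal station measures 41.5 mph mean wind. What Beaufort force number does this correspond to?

Beaufort force 8

41.5 mph = 18.6 m/s, which is Beaufort 8 (gale, 17.2–20.7 m/s).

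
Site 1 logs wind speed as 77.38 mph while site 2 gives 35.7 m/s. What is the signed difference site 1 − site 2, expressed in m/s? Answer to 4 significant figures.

site 1: 77.38 mph = 34.59196 m/s.
Difference: 34.59196 − 35.70000 = -1.108 m/s.

-1.108 m/s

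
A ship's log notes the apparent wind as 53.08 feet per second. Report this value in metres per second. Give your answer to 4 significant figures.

16.18 m/s

1 ft/s = 0.3048 m/s, so 53.08 × 0.3048 = 16.18 m/s.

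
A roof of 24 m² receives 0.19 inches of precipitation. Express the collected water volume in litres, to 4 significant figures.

Depth: 0.19 in × 25.4 = 4.826 mm.
1 mm over 1 m² is 1 L, so volume = 4.826 × 24 = 115.824 L ≈ 115.8 L.

115.8 litres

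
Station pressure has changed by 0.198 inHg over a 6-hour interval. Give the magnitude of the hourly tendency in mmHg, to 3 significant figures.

0.838 mmHg per hour

0.198 inHg / 6 h × 25.4 mmHg/inHg = 0.838 mmHg/h.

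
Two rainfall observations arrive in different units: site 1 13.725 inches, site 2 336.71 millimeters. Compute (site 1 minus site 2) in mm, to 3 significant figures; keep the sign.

site 1: 13.725 in = 348.615 mm.
Difference: 348.615 − 336.710 = 11.9 mm.

11.9 mm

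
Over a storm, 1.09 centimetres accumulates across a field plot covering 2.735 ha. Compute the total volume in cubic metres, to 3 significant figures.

Depth: 1.09 cm × 10 = 10.9 mm.
Area: 2.735 ha = 27350 m².
1 mm over 1 m² is 1 L, so volume = 10.9 × 27350 = 298115 L = 298 m³.

298 cubic metres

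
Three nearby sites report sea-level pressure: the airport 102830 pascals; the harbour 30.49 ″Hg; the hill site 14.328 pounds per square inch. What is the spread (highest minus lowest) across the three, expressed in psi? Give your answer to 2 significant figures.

the airport: 102830 Pa = 14.9142 psi.
the harbour: 30.49 inHg = 14.9753 psi.
Spread: 14.9753 − 14.3280 = 0.65 psi.

0.65 psi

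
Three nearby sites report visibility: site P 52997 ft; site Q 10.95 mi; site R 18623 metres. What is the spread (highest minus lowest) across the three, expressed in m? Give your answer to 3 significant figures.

site P: 52997 ft = 16153.49 m.
site Q: 10.95 SM = 17622.32 m.
Spread: 18623.00 − 16153.49 = 2470 m.

2470 m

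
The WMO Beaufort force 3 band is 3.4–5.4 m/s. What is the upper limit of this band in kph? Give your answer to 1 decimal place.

19.4 km/h

3.4–5.4 m/s × 3.6 = 12.2–19.4 km/h.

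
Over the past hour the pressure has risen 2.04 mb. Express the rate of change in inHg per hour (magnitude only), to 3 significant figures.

2.04 mb / 1 h × 0.02953 inHg/mb = 0.0602 inHg/h.

0.0602 inHg per hour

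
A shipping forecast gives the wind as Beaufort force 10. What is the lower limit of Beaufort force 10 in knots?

48 kt

Beaufort 10 (storm) spans 48–55 knots.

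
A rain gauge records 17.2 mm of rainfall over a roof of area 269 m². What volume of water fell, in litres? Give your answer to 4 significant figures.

1 mm over 1 m² is 1 L, so volume = 17.2 × 269 = 4626.8 L ≈ 4627 L.

4627 litres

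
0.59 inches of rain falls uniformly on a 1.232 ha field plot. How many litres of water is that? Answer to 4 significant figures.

184600 litres

Depth: 0.59 in × 25.4 = 14.986 mm.
Area: 1.232 ha = 12320 m².
1 mm over 1 m² is 1 L, so volume = 14.986 × 12320 = 184627.52 L ≈ 184600 L.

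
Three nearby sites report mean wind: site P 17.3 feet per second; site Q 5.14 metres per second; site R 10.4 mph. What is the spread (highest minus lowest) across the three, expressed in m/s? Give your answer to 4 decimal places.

site P: 17.3 ft/s = 5.273040 m/s.
site R: 10.4 mph = 4.649216 m/s.
Spread: 5.273040 − 4.649216 = 0.6238 m/s.

0.6238 m/s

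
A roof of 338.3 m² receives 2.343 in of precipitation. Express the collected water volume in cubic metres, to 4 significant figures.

20.13 cubic metres

Depth: 2.343 in × 25.4 = 59.5122 mm.
1 mm over 1 m² is 1 L, so volume = 59.5122 × 338.3 = 20132.977 L = 20.13 m³.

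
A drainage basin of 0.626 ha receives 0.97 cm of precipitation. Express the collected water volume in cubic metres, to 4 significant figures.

Depth: 0.97 cm × 10 = 9.7 mm.
Area: 0.626 ha = 6260 m².
1 mm over 1 m² is 1 L, so volume = 9.7 × 6260 = 60722 L = 60.72 m³.

60.72 cubic metres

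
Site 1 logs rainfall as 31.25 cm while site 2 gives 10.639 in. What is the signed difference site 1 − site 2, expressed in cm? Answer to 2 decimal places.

site 2: 10.639 in = 27.0231 cm.
Difference: 31.2500 − 27.0231 = 4.23 cm.

4.23 cm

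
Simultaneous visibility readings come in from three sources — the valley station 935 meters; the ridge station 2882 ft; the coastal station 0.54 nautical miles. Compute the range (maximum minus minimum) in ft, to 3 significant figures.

399 ft

the valley station: 935 m = 3067.59 ft.
the coastal station: 0.54 nmi = 3281.10 ft.
Spread: 3281.10 − 2882.00 = 399 ft.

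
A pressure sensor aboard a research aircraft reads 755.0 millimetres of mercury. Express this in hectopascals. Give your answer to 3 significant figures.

1 mmHg = 1.33322 hPa, so 755.0 × 1.33322 = 1010 hPa.

1010 hPa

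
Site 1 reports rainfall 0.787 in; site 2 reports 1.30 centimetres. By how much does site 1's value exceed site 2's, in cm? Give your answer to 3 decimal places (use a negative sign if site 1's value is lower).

0.699 cm

site 1: 0.787 in = 1.99898 cm.
Difference: 1.99898 − 1.30000 = 0.699 cm.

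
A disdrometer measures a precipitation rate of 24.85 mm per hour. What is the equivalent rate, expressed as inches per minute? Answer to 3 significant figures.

0.0163 in/minute

24.85 mm/hour × 0.0393701 in/mm × 0.0166667 hour/minute = 0.0163 in/minute.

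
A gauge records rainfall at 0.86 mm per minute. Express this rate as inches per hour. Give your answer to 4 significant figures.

0.86 mm/minute × 0.0393701 in/mm × 60 minute/hour = 2.031 in/hour.

2.031 in/hour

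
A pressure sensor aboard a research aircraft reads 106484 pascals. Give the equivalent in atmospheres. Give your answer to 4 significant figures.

1.051 atm

1 Pa = 9.86923e-06 atm, so 106484 × 9.86923e-06 = 1.051 atm.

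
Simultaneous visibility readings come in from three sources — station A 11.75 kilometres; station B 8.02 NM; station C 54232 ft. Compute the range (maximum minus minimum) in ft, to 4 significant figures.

15680 ft

station A: 11.75 km = 38549.87 ft.
station B: 8.02 nmi = 48730.45 ft.
Spread: 54232.00 − 38549.87 = 15680 ft.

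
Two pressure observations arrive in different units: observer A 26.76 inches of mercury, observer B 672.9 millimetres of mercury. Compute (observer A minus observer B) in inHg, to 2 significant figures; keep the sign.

0.27 inHg

observer B: 672.9 mmHg = 26.4921 inHg.
Difference: 26.7600 − 26.4921 = 0.27 inHg.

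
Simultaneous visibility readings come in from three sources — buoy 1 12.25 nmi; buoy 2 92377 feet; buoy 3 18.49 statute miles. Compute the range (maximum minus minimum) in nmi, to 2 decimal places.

buoy 2: 92377 ft = 15.2033 nmi.
buoy 3: 18.49 SM = 16.0674 nmi.
Spread: 16.0674 − 12.2500 = 3.82 nmi.

3.82 nmi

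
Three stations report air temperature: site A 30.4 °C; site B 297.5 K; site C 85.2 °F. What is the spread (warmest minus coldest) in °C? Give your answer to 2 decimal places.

6.05 °C

site B: 297.5 K = 24.350 °C.
site C: 85.2 °F = 29.556 °C.
Spread: 30.400 − 24.350 = 6.050 °C.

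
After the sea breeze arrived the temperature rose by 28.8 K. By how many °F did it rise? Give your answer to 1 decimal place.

51.8 °F

A change of 1 °C equals a change of 1.8 °F: Δ°F = 28.8 × 1.8 = 51.8 °F.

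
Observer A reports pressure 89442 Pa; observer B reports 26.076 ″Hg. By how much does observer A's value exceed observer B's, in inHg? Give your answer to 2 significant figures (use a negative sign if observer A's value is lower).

0.34 inHg

observer A: 89442 Pa = 26.4122 inHg.
Difference: 26.4122 − 26.0760 = 0.34 inHg.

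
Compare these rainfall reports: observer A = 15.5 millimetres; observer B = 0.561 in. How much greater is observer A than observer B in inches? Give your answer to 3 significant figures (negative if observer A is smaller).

0.0492 in

observer A: 15.5 mm = 0.610236 in.
Difference: 0.610236 − 0.561000 = 0.0492 in.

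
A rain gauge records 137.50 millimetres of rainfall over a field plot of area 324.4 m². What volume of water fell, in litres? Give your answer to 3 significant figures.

1 mm over 1 m² is 1 L, so volume = 137.5 × 324.4 = 44605 L ≈ 44600 L.

44600 litres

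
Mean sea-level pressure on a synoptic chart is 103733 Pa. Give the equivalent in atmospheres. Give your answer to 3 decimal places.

1 Pa = 9.86923e-06 atm, so 103733 × 9.86923e-06 = 1.024 atm.

1.024 atm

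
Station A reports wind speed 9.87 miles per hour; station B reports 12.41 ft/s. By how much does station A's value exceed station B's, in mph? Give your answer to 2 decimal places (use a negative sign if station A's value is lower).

1.41 mph

station B: 12.41 ft/s = 8.4614 mph.
Difference: 9.8700 − 8.4614 = 1.41 mph.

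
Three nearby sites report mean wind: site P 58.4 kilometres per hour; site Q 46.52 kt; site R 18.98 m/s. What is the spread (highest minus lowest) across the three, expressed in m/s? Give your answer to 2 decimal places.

site P: 58.4 km/h = 16.2222 m/s.
site Q: 46.52 kt = 23.9320 m/s.
Spread: 23.9320 − 16.2222 = 7.71 m/s.

7.71 m/s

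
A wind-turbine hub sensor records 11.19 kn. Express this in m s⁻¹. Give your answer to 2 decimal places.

1 kt = 0.514444 m/s, so 11.19 × 0.514444 = 5.76 m/s.

5.76 m/s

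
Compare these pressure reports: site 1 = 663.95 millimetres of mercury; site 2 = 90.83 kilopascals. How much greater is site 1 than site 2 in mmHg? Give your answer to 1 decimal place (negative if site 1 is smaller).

site 2: 90.83 kPa = 681.281 mmHg.
Difference: 663.950 − 681.281 = -17.3 mmHg.

-17.3 mmHg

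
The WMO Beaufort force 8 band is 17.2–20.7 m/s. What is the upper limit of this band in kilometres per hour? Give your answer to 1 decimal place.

74.5 km/h

17.2–20.7 m/s × 3.6 = 61.9–74.5 km/h.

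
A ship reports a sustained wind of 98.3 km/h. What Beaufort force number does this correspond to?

98.3 km/h = 27.3 m/s, which is Beaufort 10 (storm, 24.5–28.4 m/s).

Beaufort force 10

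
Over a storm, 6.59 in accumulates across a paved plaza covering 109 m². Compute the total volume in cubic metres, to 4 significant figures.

Depth: 6.59 in × 25.4 = 167.386 mm.
1 mm over 1 m² is 1 L, so volume = 167.386 × 109 = 18245.074 L = 18.25 m³.

18.25 cubic metres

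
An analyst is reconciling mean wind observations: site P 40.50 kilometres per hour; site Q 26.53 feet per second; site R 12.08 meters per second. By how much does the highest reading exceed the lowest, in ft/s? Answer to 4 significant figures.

13.10 ft/s

site P: 40.50 km/h = 36.9094 ft/s.
site R: 12.08 m/s = 39.6325 ft/s.
Spread: 39.6325 − 26.5300 = 13.10 ft/s.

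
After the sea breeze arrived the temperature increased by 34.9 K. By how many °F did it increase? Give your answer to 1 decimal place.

62.8 °F

Converting a difference, only the 9/5 scale factor applies: Δ°F = 34.9 × 1.8 = 62.8 °F.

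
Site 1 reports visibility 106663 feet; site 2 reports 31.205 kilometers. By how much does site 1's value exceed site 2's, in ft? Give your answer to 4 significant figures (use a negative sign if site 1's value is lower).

site 2: 31.205 km = 102378.61 ft.
Difference: 106663.00 − 102378.61 = 4284 ft.

4284 ft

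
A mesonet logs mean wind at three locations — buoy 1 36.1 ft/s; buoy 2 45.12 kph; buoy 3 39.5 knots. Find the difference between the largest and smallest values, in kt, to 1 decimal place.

18.1 kt

buoy 1: 36.1 ft/s = 21.389 kt.
buoy 2: 45.12 km/h = 24.363 kt.
Spread: 39.500 − 21.389 = 18.1 kt.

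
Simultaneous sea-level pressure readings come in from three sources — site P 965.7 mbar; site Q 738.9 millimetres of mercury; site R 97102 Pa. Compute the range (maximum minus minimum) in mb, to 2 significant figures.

site Q: 738.9 mmHg = 985.12 mb.
site R: 97102 Pa = 971.02 mb.
Spread: 985.12 − 965.70 = 19 mb.

19 mb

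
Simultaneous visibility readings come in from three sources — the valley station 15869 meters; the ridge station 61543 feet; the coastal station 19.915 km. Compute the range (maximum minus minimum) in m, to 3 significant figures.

4050 m

the ridge station: 61543 ft = 18758.31 m.
the coastal station: 19.915 km = 19915.00 m.
Spread: 19915.00 − 15869.00 = 4050 m.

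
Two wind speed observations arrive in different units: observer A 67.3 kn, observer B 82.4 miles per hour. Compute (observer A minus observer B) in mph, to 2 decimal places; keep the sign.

observer A: 67.3 kt = 77.4475 mph.
Difference: 77.4475 − 82.4000 = -4.95 mph.

-4.95 mph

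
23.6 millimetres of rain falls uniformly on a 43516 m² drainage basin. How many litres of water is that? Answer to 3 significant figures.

1030000 litres

1 mm over 1 m² is 1 L, so volume = 23.6 × 43516 = 1026977.6 L ≈ 1030000 L.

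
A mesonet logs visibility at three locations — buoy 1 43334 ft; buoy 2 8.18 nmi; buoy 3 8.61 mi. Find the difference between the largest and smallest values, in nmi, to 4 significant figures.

1.048 nmi

buoy 1: 43334 ft = 7.13186 nmi.
buoy 3: 8.61 SM = 7.48189 nmi.
Spread: 8.18000 − 7.13186 = 1.048 nmi.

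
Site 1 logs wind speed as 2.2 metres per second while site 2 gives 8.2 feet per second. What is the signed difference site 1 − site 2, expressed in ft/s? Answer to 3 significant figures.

-0.982 ft/s

site 1: 2.2 m/s = 7.21785 ft/s.
Difference: 7.21785 − 8.20000 = -0.982 ft/s.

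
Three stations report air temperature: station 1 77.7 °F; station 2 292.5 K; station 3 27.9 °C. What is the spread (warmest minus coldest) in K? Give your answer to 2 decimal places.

8.55 K

station 1: 77.7 °F = 25.389 °C.
station 2: 292.5 K = 19.350 °C.
Spread: 27.900 − 19.350 = 8.550 °C.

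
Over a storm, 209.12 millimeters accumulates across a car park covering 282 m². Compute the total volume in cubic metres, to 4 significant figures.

58.97 cubic metres

1 mm over 1 m² is 1 L, so volume = 209.12 × 282 = 58971.84 L = 58.97 m³.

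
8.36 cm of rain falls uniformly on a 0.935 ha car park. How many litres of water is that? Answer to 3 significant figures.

Depth: 8.36 cm × 10 = 83.6 mm.
Area: 0.935 ha = 9350 m².
1 mm over 1 m² is 1 L, so volume = 83.6 × 9350 = 781660 L ≈ 782000 L.

782000 litres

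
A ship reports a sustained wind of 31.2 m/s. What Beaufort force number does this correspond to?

Beaufort force 11

31.2 m/s lies in the Beaufort 11 band (violent storm, 28.5–32.6 m/s).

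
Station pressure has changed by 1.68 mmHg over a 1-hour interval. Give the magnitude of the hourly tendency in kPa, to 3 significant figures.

1.68 mmHg / 1 h × 0.133322 kPa/mmHg = 0.224 kPa/h.

0.224 kPa per hour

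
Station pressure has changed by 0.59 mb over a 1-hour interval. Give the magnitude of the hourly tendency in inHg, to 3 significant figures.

0.59 mb / 1 h × 0.02953 inHg/mb = 0.0174 inHg/h.

0.0174 inHg per hour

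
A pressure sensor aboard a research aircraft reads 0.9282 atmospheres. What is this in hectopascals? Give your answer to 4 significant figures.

940.5 hPa

1 atm = 1013.25 hPa, so 0.9282 × 1013.25 = 940.5 hPa.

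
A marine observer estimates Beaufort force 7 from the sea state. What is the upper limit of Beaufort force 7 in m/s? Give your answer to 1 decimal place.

Beaufort 7 (near gale) spans 13.9–17.1 m/s.

17.1 m/s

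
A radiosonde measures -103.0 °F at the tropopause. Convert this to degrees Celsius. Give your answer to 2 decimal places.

-75.00 °C

°C = (°F − 32) × 5/9 = (-103.0 − 32) / 1.8 = -75.00 °C.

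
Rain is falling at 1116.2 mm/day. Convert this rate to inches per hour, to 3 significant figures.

1116.2 mm/day × 0.0393701 in/mm × 0.0416667 day/hour = 1.83 in/hour.

1.83 in/hour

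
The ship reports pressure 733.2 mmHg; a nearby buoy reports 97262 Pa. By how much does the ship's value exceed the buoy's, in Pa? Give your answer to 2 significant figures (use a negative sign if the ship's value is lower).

490 Pa

the ship: 733.2 mmHg = 97751.97 Pa.
Difference: 97751.97 − 97262.00 = 490 Pa.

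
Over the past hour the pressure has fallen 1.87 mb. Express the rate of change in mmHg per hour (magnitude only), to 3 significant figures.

1.87 mb / 1 h × 0.750062 mmHg/mb = 1.40 mmHg/h.

1.40 mmHg per hour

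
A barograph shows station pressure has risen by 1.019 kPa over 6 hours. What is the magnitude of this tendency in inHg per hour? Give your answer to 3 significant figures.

0.0502 inHg per hour

1.019 kPa / 6 h × 0.2953 inHg/kPa = 0.0502 inHg/h.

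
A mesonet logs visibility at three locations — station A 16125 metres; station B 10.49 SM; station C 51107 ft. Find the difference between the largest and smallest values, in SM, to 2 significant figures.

station A: 16125 m = 10.0196 SM.
station C: 51107 ft = 9.6794 SM.
Spread: 10.4900 − 9.6794 = 0.81 SM.

0.81 SM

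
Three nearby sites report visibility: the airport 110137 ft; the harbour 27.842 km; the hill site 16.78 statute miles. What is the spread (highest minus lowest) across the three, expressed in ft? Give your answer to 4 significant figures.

the harbour: 27.842 km = 91345.14 ft.
the hill site: 16.78 SM = 88598.40 ft.
Spread: 110137.00 − 88598.40 = 21540 ft.

21540 ft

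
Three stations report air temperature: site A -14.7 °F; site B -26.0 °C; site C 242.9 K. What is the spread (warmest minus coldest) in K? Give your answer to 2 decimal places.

site A: -14.7 °F = -25.944 °C.
site C: 242.9 K = -30.250 °C.
Spread: (-25.944) − (-30.250) = 4.306 °C.

4.31 K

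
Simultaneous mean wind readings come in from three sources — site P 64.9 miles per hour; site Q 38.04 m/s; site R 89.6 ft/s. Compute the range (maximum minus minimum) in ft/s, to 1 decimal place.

site P: 64.9 mph = 95.187 ft/s.
site Q: 38.04 m/s = 124.803 ft/s.
Spread: 124.803 − 89.600 = 35.2 ft/s.

35.2 ft/s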